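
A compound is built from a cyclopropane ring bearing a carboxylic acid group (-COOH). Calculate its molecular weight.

Atom tally by fragment:
  cyclopropane ring core → C:3 H:6
  (− 1 ring H displaced by substituents)
  + COOH → C:1 H:1 O:2
Element totals:
  C: 4
  H: 6
  O: 2
Molecular formula: C4H6O2.
  M = 4(12.011) + 6(1.008) + 2(15.999)
    = 48.044 + 6.048 + 31.998 = 86.090

86.09 g/mol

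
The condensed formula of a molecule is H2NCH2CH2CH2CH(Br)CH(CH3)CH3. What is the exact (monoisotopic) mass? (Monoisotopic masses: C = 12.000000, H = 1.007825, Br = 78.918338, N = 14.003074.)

193.0466

Atom tally by fragment:
  H2NCH2 → C:1 H:4 N:1
  CH2 → C:1 H:2
  CH2 → C:1 H:2
  CH(Br) → C:1 H:1 Br:1
  CH(CH3) → C:2 H:4
  CH3 → C:1 H:3
Element totals:
  C: 7
  H: 16
  Br: 1
  N: 1
Molecular formula: C7H16BrN.
  M = 7(12.0) + 16(1.007825) + 78.918338 + 14.003074
    = 84.000000 + 16.125200 + 78.918338 + 14.003074 = 193.046612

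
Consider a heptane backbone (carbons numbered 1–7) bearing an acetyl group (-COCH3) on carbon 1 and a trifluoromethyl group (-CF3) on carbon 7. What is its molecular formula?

C10H17F3O

Atom tally by fragment:
  CH3COCH2 → C:3 H:5 O:1
  CH2 → C:1 H:2
  CH2 → C:1 H:2
  CH2 → C:1 H:2
  CH2 → C:1 H:2
  CH2 → C:1 H:2
  CH2CF3 → C:2 H:2 F:3
Element totals:
  C: 10
  H: 17
  F: 3
  O: 1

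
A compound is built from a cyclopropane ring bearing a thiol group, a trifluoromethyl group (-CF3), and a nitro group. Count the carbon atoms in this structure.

4

Atom tally by fragment:
  cyclopropane ring core → C:3 H:6
  (− 3 ring H displaced by substituents)
  + SH → S:1 H:1
  + CF3 → C:1 F:3
  + NO2 → N:1 O:2
Element totals:
  C: 4
  H: 4
  F: 3
  N: 1
  O: 2
  S: 1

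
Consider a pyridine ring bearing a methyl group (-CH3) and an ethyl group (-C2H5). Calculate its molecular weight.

Atom tally by fragment:
  pyridine ring core → C:5 H:5 N:1
  (− 2 ring H displaced by substituents)
  + CH3 → C:1 H:3
  + C2H5 → C:2 H:5
Element totals:
  C: 8
  H: 11
  N: 1
Molecular formula: C8H11N.
  M = 8(12.011) + 11(1.008) + 14.007
    = 96.088 + 11.088 + 14.007 = 121.183

121.18 g/mol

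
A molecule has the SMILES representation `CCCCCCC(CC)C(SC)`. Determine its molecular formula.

Atom tally by fragment:
  CH3 → C:1 H:3
  CH2 → C:1 H:2
  CH2 → C:1 H:2
  CH2 → C:1 H:2
  CH2 → C:1 H:2
  CH2 → C:1 H:2
  CH(C2H5) → C:3 H:6
  CH2SCH3 → C:2 H:5 S:1
Element totals:
  C: 11
  H: 24
  S: 1

C11H24S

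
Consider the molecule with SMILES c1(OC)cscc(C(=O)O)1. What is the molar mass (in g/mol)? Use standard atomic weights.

Atom tally by fragment:
  thiophene ring core → C:4 H:4 S:1
  (− 2 ring H displaced by substituents)
  + OCH3 → C:1 H:3 O:1
  + COOH → C:1 H:1 O:2
Element totals:
  C: 6
  H: 6
  O: 3
  S: 1
Molecular formula: C6H6O3S.
  M = 6(12.011) + 6(1.008) + 3(15.999) + 32.06
    = 72.066 + 6.048 + 47.997 + 32.060 = 158.171

158.17 g/mol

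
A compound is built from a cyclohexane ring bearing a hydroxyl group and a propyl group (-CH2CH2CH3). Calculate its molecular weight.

142.24 g/mol

Atom tally by fragment:
  cyclohexane ring core → C:6 H:12
  (− 2 ring H displaced by substituents)
  + OH → O:1 H:1
  + CH2CH2CH3 → C:3 H:7
Element totals:
  C: 9
  H: 18
  O: 1
Molecular formula: C9H18O.
  M = 9(12.011) + 18(1.008) + 15.999
    = 108.099 + 18.144 + 15.999 = 142.242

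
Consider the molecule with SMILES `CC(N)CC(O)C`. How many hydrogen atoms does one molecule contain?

13

Atom tally by fragment:
  CH3 → C:1 H:3
  CH(NH2) → C:1 H:3 N:1
  CH2 → C:1 H:2
  CH(OH) → C:1 H:2 O:1
  CH3 → C:1 H:3
Element totals:
  C: 5
  H: 13
  N: 1
  O: 1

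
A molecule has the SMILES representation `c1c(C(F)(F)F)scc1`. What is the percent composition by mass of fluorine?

37.46%

Atom tally by fragment:
  thiophene ring core → C:4 H:4 S:1
  (− 1 ring H displaced by substituents)
  + CF3 → C:1 F:3
Element totals:
  C: 5
  H: 3
  F: 3
  S: 1
Molecular formula: C5H3F3S.
Molar mass = 152.133 g/mol.
Mass from F: 3 × 18.998 = 56.994 g/mol.
%F = 56.994 / 152.133 × 100 = 37.46%.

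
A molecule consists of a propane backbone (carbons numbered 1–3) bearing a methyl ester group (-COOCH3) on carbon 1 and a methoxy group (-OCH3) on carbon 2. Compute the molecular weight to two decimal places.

Atom tally by fragment:
  CH3OOCCH2 → C:3 H:5 O:2
  CH(OCH3) → C:2 H:4 O:1
  CH3 → C:1 H:3
Element totals:
  C: 6
  H: 12
  O: 3
Molecular formula: C6H12O3.
  M = 6(12.011) + 12(1.008) + 3(15.999)
    = 72.066 + 12.096 + 47.997 = 132.159

132.16 g/mol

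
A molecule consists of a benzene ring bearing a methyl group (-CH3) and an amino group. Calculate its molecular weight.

107.16 g/mol

Atom tally by fragment:
  benzene ring core → C:6 H:6
  (− 2 ring H displaced by substituents)
  + CH3 → C:1 H:3
  + NH2 → N:1 H:2
Element totals:
  C: 7
  H: 9
  N: 1
Molecular formula: C7H9N.
  M = 7(12.011) + 9(1.008) + 14.007
    = 84.077 + 9.072 + 14.007 = 107.156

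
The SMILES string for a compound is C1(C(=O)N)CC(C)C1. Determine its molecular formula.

Atom tally by fragment:
  cyclobutane ring core → C:4 H:8
  (− 2 ring H displaced by substituents)
  + CONH2 → C:1 H:2 O:1 N:1
  + CH3 → C:1 H:3
Element totals:
  C: 6
  H: 11
  N: 1
  O: 1

C6H11NO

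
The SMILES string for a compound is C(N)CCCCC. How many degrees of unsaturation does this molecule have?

Atom tally by fragment:
  H2NCH2 → C:1 H:4 N:1
  CH2 → C:1 H:2
  CH2 → C:1 H:2
  CH2 → C:1 H:2
  CH2 → C:1 H:2
  CH3 → C:1 H:3
Element totals:
  C: 6
  H: 15
  N: 1
Molecular formula: C6H15N.
DoU = (2C + 2 + N − H − X) / 2 = (2·6 + 2 + 1 − 15 − 0) / 2 = 0.

0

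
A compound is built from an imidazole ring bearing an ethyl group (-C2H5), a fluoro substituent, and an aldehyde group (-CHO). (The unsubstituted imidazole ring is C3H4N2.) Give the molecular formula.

Atom tally by fragment:
  imidazole ring core → C:3 H:4 N:2
  (− 3 ring H displaced by substituents)
  + C2H5 → C:2 H:5
  + F → F:1
  + CHO → C:1 H:1 O:1
Element totals:
  C: 6
  H: 7
  F: 1
  N: 2
  O: 1

C6H7FN2O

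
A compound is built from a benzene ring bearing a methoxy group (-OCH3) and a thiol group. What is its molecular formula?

C7H8OS

Atom tally by fragment:
  benzene ring core → C:6 H:6
  (− 2 ring H displaced by substituents)
  + OCH3 → C:1 H:3 O:1
  + SH → S:1 H:1
Element totals:
  C: 7
  H: 8
  O: 1
  S: 1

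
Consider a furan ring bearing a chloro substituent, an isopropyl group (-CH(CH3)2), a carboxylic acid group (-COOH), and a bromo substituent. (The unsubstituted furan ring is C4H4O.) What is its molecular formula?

Atom tally by fragment:
  furan ring core → C:4 H:4 O:1
  (− 4 ring H displaced by substituents)
  + Cl → Cl:1
  + CH(CH3)2 → C:3 H:7
  + COOH → C:1 H:1 O:2
  + Br → Br:1
Element totals:
  C: 8
  H: 8
  Br: 1
  Cl: 1
  O: 3

C8H8BrClO3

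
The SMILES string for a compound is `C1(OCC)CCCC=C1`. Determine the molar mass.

Atom tally by fragment:
  cyclohexene ring core → C:6 H:10
  (− 1 ring H displaced by substituents)
  + OC2H5 → C:2 H:5 O:1
Element totals:
  C: 8
  H: 14
  O: 1
Molecular formula: C8H14O.
  M = 8(12.011) + 14(1.008) + 15.999
    = 96.088 + 14.112 + 15.999 = 126.199

126.20 g/mol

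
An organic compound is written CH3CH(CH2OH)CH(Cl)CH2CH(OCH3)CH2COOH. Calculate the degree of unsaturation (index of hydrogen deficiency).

Element totals:
  C: 9
  H: 17
  Cl: 1
  O: 4
Molecular formula: C9H17ClO4.
DoU = (2C + 2 + N − H − X) / 2 = (2·9 + 2 + 0 − 17 − 1) / 2 = 1.

1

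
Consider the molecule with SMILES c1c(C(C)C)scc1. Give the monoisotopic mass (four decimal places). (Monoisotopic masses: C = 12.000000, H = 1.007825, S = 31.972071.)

Atom tally by fragment:
  thiophene ring core → C:4 H:4 S:1
  (− 1 ring H displaced by substituents)
  + CH(CH3)2 → C:3 H:7
Element totals:
  C: 7
  H: 10
  S: 1
Molecular formula: C7H10S.
  M = 7(12.0) + 10(1.007825) + 31.972071
    = 84.000000 + 10.078250 + 31.972071 = 126.050321

126.0503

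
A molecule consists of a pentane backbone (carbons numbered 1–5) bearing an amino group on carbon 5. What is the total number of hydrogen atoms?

13

Atom tally by fragment:
  CH3 → C:1 H:3
  CH2 → C:1 H:2
  CH2 → C:1 H:2
  CH2 → C:1 H:2
  CH2NH2 → C:1 H:4 N:1
Element totals:
  C: 5
  H: 13
  N: 1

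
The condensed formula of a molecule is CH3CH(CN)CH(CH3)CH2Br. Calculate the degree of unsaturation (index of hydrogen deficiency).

2

Atom tally by fragment:
  CH3 → C:1 H:3
  CH(CN) → C:2 H:1 N:1
  CH(CH3) → C:2 H:4
  CH2Br → C:1 H:2 Br:1
Element totals:
  C: 6
  H: 10
  Br: 1
  N: 1
Molecular formula: C6H10BrN.
DoU = (2C + 2 + N − H − X) / 2 = (2·6 + 2 + 1 − 10 − 1) / 2 = 2.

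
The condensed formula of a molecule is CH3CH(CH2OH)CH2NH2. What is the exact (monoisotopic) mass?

89.0841

Atom tally by fragment:
  CH3 → C:1 H:3
  CH(CH2OH) → C:2 H:4 O:1
  CH2NH2 → C:1 H:4 N:1
Element totals:
  C: 4
  H: 11
  N: 1
  O: 1
Molecular formula: C4H11NO.
  M = 4(12.0) + 11(1.007825) + 14.003074 + 15.994915
    = 48.000000 + 11.086075 + 14.003074 + 15.994915 = 89.084064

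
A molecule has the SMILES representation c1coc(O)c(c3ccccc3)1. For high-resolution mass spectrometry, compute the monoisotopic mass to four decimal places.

160.0524

Atom tally by fragment:
  furan ring core → C:4 H:4 O:1
  (− 2 ring H displaced by substituents)
  + OH → O:1 H:1
  + C6H5 → C:6 H:5
Element totals:
  C: 10
  H: 8
  O: 2
Molecular formula: C10H8O2.
  M = 10(12.0) + 8(1.007825) + 2(15.994915)
    = 120.000000 + 8.062600 + 31.989830 = 160.052430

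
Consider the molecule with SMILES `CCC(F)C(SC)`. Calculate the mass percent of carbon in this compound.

49.14%

Atom tally by fragment:
  CH3 → C:1 H:3
  CH2 → C:1 H:2
  CH(F) → C:1 H:1 F:1
  CH2SCH3 → C:2 H:5 S:1
Element totals:
  C: 5
  H: 11
  F: 1
  S: 1
Molecular formula: C5H11FS.
Molar mass = 122.201 g/mol.
Mass from C: 5 × 12.011 = 60.055 g/mol.
%C = 60.055 / 122.201 × 100 = 49.14%.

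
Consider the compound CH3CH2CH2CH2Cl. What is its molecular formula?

C4H9Cl

Element totals:
  C: 4
  H: 9
  Cl: 1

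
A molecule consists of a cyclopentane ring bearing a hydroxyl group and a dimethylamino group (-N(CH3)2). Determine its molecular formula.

C7H15NO

Atom tally by fragment:
  cyclopentane ring core → C:5 H:10
  (− 2 ring H displaced by substituents)
  + OH → O:1 H:1
  + N(CH3)2 → N:1 C:2 H:6
Element totals:
  C: 7
  H: 15
  N: 1
  O: 1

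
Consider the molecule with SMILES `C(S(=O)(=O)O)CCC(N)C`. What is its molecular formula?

C5H13NO3S

Atom tally by fragment:
  HO3SCH2 → C:1 H:3 S:1 O:3
  CH2 → C:1 H:2
  CH2 → C:1 H:2
  CH(NH2) → C:1 H:3 N:1
  CH3 → C:1 H:3
Element totals:
  C: 5
  H: 13
  N: 1
  O: 3
  S: 1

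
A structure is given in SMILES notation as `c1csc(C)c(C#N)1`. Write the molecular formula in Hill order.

Atom tally by fragment:
  thiophene ring core → C:4 H:4 S:1
  (− 2 ring H displaced by substituents)
  + CH3 → C:1 H:3
  + CN → C:1 N:1
Element totals:
  C: 6
  H: 5
  N: 1
  S: 1

C6H5NS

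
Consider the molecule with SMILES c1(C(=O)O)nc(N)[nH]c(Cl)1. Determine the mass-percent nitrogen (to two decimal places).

26.01%

Atom tally by fragment:
  imidazole ring core → C:3 H:4 N:2
  (− 3 ring H displaced by substituents)
  + COOH → C:1 H:1 O:2
  + NH2 → N:1 H:2
  + Cl → Cl:1
Element totals:
  C: 4
  H: 4
  Cl: 1
  N: 3
  O: 2
Molecular formula: C4H4ClN3O2.
Molar mass = 161.545 g/mol.
Mass from N: 3 × 14.007 = 42.021 g/mol.
%N = 42.021 / 161.545 × 100 = 26.01%.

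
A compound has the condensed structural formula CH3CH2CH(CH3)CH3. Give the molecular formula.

C5H12

Atom tally by fragment:
  CH3 → C:1 H:3
  CH2 → C:1 H:2
  CH(CH3) → C:2 H:4
  CH3 → C:1 H:3
Element totals:
  C: 5
  H: 12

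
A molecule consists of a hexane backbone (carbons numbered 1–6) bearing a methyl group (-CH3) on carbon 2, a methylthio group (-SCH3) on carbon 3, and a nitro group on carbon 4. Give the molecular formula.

Atom tally by fragment:
  CH3 → C:1 H:3
  CH(CH3) → C:2 H:4
  CH(SCH3) → C:2 H:4 S:1
  CH(NO2) → C:1 H:1 N:1 O:2
  CH2 → C:1 H:2
  CH3 → C:1 H:3
Element totals:
  C: 8
  H: 17
  N: 1
  O: 2
  S: 1

C8H17NO2S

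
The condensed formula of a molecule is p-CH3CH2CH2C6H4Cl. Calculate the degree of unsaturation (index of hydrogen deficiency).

Atom tally by fragment:
  benzene ring core → C:6 H:6
  (− 2 ring H displaced by substituents)
  + CH2CH2CH3 → C:3 H:7
  + Cl → Cl:1
Element totals:
  C: 9
  H: 11
  Cl: 1
Molecular formula: C9H11Cl.
DoU = (2C + 2 + N − H − X) / 2 = (2·9 + 2 + 0 − 11 − 1) / 2 = 4.

4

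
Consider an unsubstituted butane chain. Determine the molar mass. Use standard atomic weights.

58.12 g/mol

Atom tally by fragment:
  CH3 → C:1 H:3
  CH2 → C:1 H:2
  CH2 → C:1 H:2
  CH3 → C:1 H:3
Element totals:
  C: 4
  H: 10
Molecular formula: C4H10.
  M = 4(12.011) + 10(1.008)
    = 48.044 + 10.080 = 58.124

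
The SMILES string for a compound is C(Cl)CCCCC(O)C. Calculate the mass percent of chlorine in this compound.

23.53%

Atom tally by fragment:
  ClCH2 → C:1 H:2 Cl:1
  CH2 → C:1 H:2
  CH2 → C:1 H:2
  CH2 → C:1 H:2
  CH2 → C:1 H:2
  CH(OH) → C:1 H:2 O:1
  CH3 → C:1 H:3
Element totals:
  C: 7
  H: 15
  Cl: 1
  O: 1
Molecular formula: C7H15ClO.
Molar mass = 150.646 g/mol.
Mass from Cl: 1 × 35.45 = 35.450 g/mol.
%Cl = 35.450 / 150.646 × 100 = 23.53%.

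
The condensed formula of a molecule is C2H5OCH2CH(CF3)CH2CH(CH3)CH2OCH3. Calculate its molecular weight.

Element totals:
  C: 10
  H: 19
  F: 3
  O: 2
Molecular formula: C10H19F3O2.
  M = 10(12.011) + 19(1.008) + 3(18.998) + 2(15.999)
    = 120.110 + 19.152 + 56.994 + 31.998 = 228.254

228.25 g/mol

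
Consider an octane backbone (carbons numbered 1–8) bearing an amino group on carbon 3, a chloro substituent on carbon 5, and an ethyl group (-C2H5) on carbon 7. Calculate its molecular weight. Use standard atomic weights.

191.74 g/mol

Atom tally by fragment:
  CH3 → C:1 H:3
  CH2 → C:1 H:2
  CH(NH2) → C:1 H:3 N:1
  CH2 → C:1 H:2
  CH(Cl) → C:1 H:1 Cl:1
  CH2 → C:1 H:2
  CH(C2H5) → C:3 H:6
  CH3 → C:1 H:3
Element totals:
  C: 10
  H: 22
  Cl: 1
  N: 1
Molecular formula: C10H22ClN.
  M = 10(12.011) + 22(1.008) + 35.45 + 14.007
    = 120.110 + 22.176 + 35.450 + 14.007 = 191.743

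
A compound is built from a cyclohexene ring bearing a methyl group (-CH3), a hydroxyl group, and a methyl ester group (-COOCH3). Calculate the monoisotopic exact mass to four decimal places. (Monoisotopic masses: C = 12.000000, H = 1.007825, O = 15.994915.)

Atom tally by fragment:
  cyclohexene ring core → C:6 H:10
  (− 3 ring H displaced by substituents)
  + CH3 → C:1 H:3
  + OH → O:1 H:1
  + COOCH3 → C:2 H:3 O:2
Element totals:
  C: 9
  H: 14
  O: 3
Molecular formula: C9H14O3.
  M = 9(12.0) + 14(1.007825) + 3(15.994915)
    = 108.000000 + 14.109550 + 47.984745 = 170.094295

170.0943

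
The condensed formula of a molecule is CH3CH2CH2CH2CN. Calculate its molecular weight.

83.13 g/mol

Atom tally by fragment:
  CH3 → C:1 H:3
  CH2 → C:1 H:2
  CH2 → C:1 H:2
  CH2CN → C:2 H:2 N:1
Element totals:
  C: 5
  H: 9
  N: 1
Molecular formula: C5H9N.
  M = 5(12.011) + 9(1.008) + 14.007
    = 60.055 + 9.072 + 14.007 = 83.134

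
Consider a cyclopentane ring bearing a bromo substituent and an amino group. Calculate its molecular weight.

164.05 g/mol

Atom tally by fragment:
  cyclopentane ring core → C:5 H:10
  (− 2 ring H displaced by substituents)
  + Br → Br:1
  + NH2 → N:1 H:2
Element totals:
  C: 5
  H: 10
  Br: 1
  N: 1
Molecular formula: C5H10BrN.
  M = 5(12.011) + 10(1.008) + 79.904 + 14.007
    = 60.055 + 10.080 + 79.904 + 14.007 = 164.046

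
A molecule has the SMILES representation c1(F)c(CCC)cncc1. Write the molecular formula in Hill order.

Atom tally by fragment:
  pyridine ring core → C:5 H:5 N:1
  (− 2 ring H displaced by substituents)
  + F → F:1
  + CH2CH2CH3 → C:3 H:7
Element totals:
  C: 8
  H: 10
  F: 1
  N: 1

C8H10FN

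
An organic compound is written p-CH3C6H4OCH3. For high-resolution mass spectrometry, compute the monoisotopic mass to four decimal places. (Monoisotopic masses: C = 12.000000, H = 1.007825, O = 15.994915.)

Atom tally by fragment:
  benzene ring core → C:6 H:6
  (− 2 ring H displaced by substituents)
  + CH3 → C:1 H:3
  + OCH3 → C:1 H:3 O:1
Element totals:
  C: 8
  H: 10
  O: 1
Molecular formula: C8H10O.
  M = 8(12.0) + 10(1.007825) + 15.994915
    = 96.000000 + 10.078250 + 15.994915 = 122.073165

122.0732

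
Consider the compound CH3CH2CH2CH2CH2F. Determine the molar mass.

Atom tally by fragment:
  CH3 → C:1 H:3
  CH2 → C:1 H:2
  CH2 → C:1 H:2
  CH2 → C:1 H:2
  CH2F → C:1 H:2 F:1
Element totals:
  C: 5
  H: 11
  F: 1
Molecular formula: C5H11F.
  M = 5(12.011) + 11(1.008) + 18.998
    = 60.055 + 11.088 + 18.998 = 90.141

90.14 g/mol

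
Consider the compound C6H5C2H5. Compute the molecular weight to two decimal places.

106.17 g/mol

Atom tally by fragment:
  benzene ring core → C:6 H:6
  (− 1 ring H displaced by substituents)
  + C2H5 → C:2 H:5
Element totals:
  C: 8
  H: 10
Molecular formula: C8H10.
  M = 8(12.011) + 10(1.008)
    = 96.088 + 10.080 = 106.168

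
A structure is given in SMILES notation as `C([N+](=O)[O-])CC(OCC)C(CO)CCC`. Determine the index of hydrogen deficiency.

Atom tally by fragment:
  O2NCH2 → C:1 H:2 N:1 O:2
  CH2 → C:1 H:2
  CH(OC2H5) → C:3 H:6 O:1
  CH(CH2OH) → C:2 H:4 O:1
  CH2 → C:1 H:2
  CH2 → C:1 H:2
  CH3 → C:1 H:3
Element totals:
  C: 10
  H: 21
  N: 1
  O: 4
Molecular formula: C10H21NO4.
DoU = (2C + 2 + N − H − X) / 2 = (2·10 + 2 + 1 − 21 − 0) / 2 = 1.

1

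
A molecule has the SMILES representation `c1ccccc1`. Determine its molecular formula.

Atom tally by fragment:
  benzene ring core → C:6 H:6
Element totals:
  C: 6
  H: 6

C6H6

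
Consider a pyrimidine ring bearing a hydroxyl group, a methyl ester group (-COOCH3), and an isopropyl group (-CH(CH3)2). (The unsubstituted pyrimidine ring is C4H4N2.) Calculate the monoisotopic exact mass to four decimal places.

Atom tally by fragment:
  pyrimidine ring core → C:4 H:4 N:2
  (− 3 ring H displaced by substituents)
  + OH → O:1 H:1
  + COOCH3 → C:2 H:3 O:2
  + CH(CH3)2 → C:3 H:7
Element totals:
  C: 9
  H: 12
  N: 2
  O: 3
Molecular formula: C9H12N2O3.
  M = 9(12.0) + 12(1.007825) + 2(14.003074) + 3(15.994915)
    = 108.000000 + 12.093900 + 28.006148 + 47.984745 = 196.084793

196.0848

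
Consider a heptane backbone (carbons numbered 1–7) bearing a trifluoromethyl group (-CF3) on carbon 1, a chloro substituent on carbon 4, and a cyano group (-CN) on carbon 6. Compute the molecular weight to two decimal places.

Atom tally by fragment:
  F3CCH2 → C:2 H:2 F:3
  CH2 → C:1 H:2
  CH2 → C:1 H:2
  CH(Cl) → C:1 H:1 Cl:1
  CH2 → C:1 H:2
  CH(CN) → C:2 H:1 N:1
  CH3 → C:1 H:3
Element totals:
  C: 9
  H: 13
  Cl: 1
  F: 3
  N: 1
Molecular formula: C9H13ClF3N.
  M = 9(12.011) + 13(1.008) + 35.45 + 3(18.998) + 14.007
    = 108.099 + 13.104 + 35.450 + 56.994 + 14.007 = 227.654

227.65 g/mol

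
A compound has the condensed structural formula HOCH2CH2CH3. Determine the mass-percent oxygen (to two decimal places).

Atom tally by fragment:
  HOCH2CH2 → C:2 H:5 O:1
  CH3 → C:1 H:3
Element totals:
  C: 3
  H: 8
  O: 1
Molecular formula: C3H8O.
Molar mass = 60.096 g/mol.
Mass from O: 1 × 15.999 = 15.999 g/mol.
%O = 15.999 / 60.096 × 100 = 26.62%.

26.62%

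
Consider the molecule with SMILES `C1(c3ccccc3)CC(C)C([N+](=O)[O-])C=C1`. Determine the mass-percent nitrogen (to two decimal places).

6.45%

Atom tally by fragment:
  cyclohexene ring core → C:6 H:10
  (− 3 ring H displaced by substituents)
  + C6H5 → C:6 H:5
  + CH3 → C:1 H:3
  + NO2 → N:1 O:2
Element totals:
  C: 13
  H: 15
  N: 1
  O: 2
Molecular formula: C13H15NO2.
Molar mass = 217.268 g/mol.
Mass from N: 1 × 14.007 = 14.007 g/mol.
%N = 14.007 / 217.268 × 100 = 6.45%.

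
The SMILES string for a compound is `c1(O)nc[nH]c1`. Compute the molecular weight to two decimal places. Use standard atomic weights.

Atom tally by fragment:
  imidazole ring core → C:3 H:4 N:2
  (− 1 ring H displaced by substituents)
  + OH → O:1 H:1
Element totals:
  C: 3
  H: 4
  N: 2
  O: 1
Molecular formula: C3H4N2O.
  M = 3(12.011) + 4(1.008) + 2(14.007) + 15.999
    = 36.033 + 4.032 + 28.014 + 15.999 = 84.078

84.08 g/mol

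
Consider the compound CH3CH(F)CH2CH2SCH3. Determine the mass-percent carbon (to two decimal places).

Element totals:
  C: 5
  H: 11
  F: 1
  S: 1
Molecular formula: C5H11FS.
Molar mass = 122.201 g/mol.
Mass from C: 5 × 12.011 = 60.055 g/mol.
%C = 60.055 / 122.201 × 100 = 49.14%.

49.14%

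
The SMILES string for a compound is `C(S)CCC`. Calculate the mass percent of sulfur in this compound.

Atom tally by fragment:
  HSCH2 → C:1 H:3 S:1
  CH2 → C:1 H:2
  CH2 → C:1 H:2
  CH3 → C:1 H:3
Element totals:
  C: 4
  H: 10
  S: 1
Molecular formula: C4H10S.
Molar mass = 90.184 g/mol.
Mass from S: 1 × 32.06 = 32.060 g/mol.
%S = 32.060 / 90.184 × 100 = 35.55%.

35.55%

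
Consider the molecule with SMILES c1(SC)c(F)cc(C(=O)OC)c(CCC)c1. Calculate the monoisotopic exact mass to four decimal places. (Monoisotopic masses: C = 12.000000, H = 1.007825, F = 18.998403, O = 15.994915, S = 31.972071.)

Atom tally by fragment:
  benzene ring core → C:6 H:6
  (− 4 ring H displaced by substituents)
  + SCH3 → C:1 H:3 S:1
  + F → F:1
  + COOCH3 → C:2 H:3 O:2
  + CH2CH2CH3 → C:3 H:7
Element totals:
  C: 12
  H: 15
  F: 1
  O: 2
  S: 1
Molecular formula: C12H15FO2S.
  M = 12(12.0) + 15(1.007825) + 18.998403 + 2(15.994915) + 31.972071
    = 144.000000 + 15.117375 + 18.998403 + 31.989830 + 31.972071 = 242.077679

242.0777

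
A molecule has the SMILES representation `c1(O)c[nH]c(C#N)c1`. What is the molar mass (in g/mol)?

Atom tally by fragment:
  pyrrole ring core → C:4 H:5 N:1
  (− 2 ring H displaced by substituents)
  + OH → O:1 H:1
  + CN → C:1 N:1
Element totals:
  C: 5
  H: 4
  N: 2
  O: 1
Molecular formula: C5H4N2O.
  M = 5(12.011) + 4(1.008) + 2(14.007) + 15.999
    = 60.055 + 4.032 + 28.014 + 15.999 = 108.100

108.10 g/mol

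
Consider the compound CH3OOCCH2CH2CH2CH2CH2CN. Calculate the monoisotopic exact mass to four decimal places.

Atom tally by fragment:
  CH3OOCCH2 → C:3 H:5 O:2
  CH2 → C:1 H:2
  CH2 → C:1 H:2
  CH2 → C:1 H:2
  CH2CN → C:2 H:2 N:1
Element totals:
  C: 8
  H: 13
  N: 1
  O: 2
Molecular formula: C8H13NO2.
  M = 8(12.0) + 13(1.007825) + 14.003074 + 2(15.994915)
    = 96.000000 + 13.101725 + 14.003074 + 31.989830 = 155.094629

155.0946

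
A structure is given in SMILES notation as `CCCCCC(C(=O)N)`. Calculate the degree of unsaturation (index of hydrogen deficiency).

Atom tally by fragment:
  CH3 → C:1 H:3
  CH2 → C:1 H:2
  CH2 → C:1 H:2
  CH2 → C:1 H:2
  CH2 → C:1 H:2
  CH2CONH2 → C:2 H:4 O:1 N:1
Element totals:
  C: 7
  H: 15
  N: 1
  O: 1
Molecular formula: C7H15NO.
DoU = (2C + 2 + N − H − X) / 2 = (2·7 + 2 + 1 − 15 − 0) / 2 = 1.

1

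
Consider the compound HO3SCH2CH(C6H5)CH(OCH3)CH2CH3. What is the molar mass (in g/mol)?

258.33 g/mol

Atom tally by fragment:
  HO3SCH2 → C:1 H:3 S:1 O:3
  CH(C6H5) → C:7 H:6
  CH(OCH3) → C:2 H:4 O:1
  CH2 → C:1 H:2
  CH3 → C:1 H:3
Element totals:
  C: 12
  H: 18
  O: 4
  S: 1
Molecular formula: C12H18O4S.
  M = 12(12.011) + 18(1.008) + 4(15.999) + 32.06
    = 144.132 + 18.144 + 63.996 + 32.060 = 258.332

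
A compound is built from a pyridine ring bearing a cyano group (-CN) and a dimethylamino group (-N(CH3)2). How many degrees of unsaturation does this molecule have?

6

Atom tally by fragment:
  pyridine ring core → C:5 H:5 N:1
  (− 2 ring H displaced by substituents)
  + CN → C:1 N:1
  + N(CH3)2 → N:1 C:2 H:6
Element totals:
  C: 8
  H: 9
  N: 3
Molecular formula: C8H9N3.
DoU = (2C + 2 + N − H − X) / 2 = (2·8 + 2 + 3 − 9 − 0) / 2 = 6.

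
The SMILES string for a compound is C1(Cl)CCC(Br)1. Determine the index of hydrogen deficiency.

Atom tally by fragment:
  cyclobutane ring core → C:4 H:8
  (− 2 ring H displaced by substituents)
  + Cl → Cl:1
  + Br → Br:1
Element totals:
  C: 4
  H: 6
  Br: 1
  Cl: 1
Molecular formula: C4H6BrCl.
DoU = (2C + 2 + N − H − X) / 2 = (2·4 + 2 + 0 − 6 − 2) / 2 = 1.

1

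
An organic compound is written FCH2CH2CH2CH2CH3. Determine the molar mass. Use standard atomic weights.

90.14 g/mol

Element totals:
  C: 5
  H: 11
  F: 1
Molecular formula: C5H11F.
  M = 5(12.011) + 11(1.008) + 18.998
    = 60.055 + 11.088 + 18.998 = 90.141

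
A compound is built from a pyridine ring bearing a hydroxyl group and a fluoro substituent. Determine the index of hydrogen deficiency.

Atom tally by fragment:
  pyridine ring core → C:5 H:5 N:1
  (− 2 ring H displaced by substituents)
  + OH → O:1 H:1
  + F → F:1
Element totals:
  C: 5
  H: 4
  F: 1
  N: 1
  O: 1
Molecular formula: C5H4FNO.
DoU = (2C + 2 + N − H − X) / 2 = (2·5 + 2 + 1 − 4 − 1) / 2 = 4.

4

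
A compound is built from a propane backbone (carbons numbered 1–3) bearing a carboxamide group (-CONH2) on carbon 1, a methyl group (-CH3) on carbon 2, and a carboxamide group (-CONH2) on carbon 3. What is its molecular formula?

C6H12N2O2

Atom tally by fragment:
  H2NOCCH2 → C:2 H:4 O:1 N:1
  CH(CH3) → C:2 H:4
  CH2CONH2 → C:2 H:4 O:1 N:1
Element totals:
  C: 6
  H: 12
  N: 2
  O: 2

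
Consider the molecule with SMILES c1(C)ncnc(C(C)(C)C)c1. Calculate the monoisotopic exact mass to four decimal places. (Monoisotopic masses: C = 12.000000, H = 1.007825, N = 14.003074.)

Atom tally by fragment:
  pyrimidine ring core → C:4 H:4 N:2
  (− 2 ring H displaced by substituents)
  + CH3 → C:1 H:3
  + C(CH3)3 → C:4 H:9
Element totals:
  C: 9
  H: 14
  N: 2
Molecular formula: C9H14N2.
  M = 9(12.0) + 14(1.007825) + 2(14.003074)
    = 108.000000 + 14.109550 + 28.006148 = 150.115698

150.1157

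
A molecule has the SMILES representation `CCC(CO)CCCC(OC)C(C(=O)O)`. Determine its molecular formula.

C11H22O4

Atom tally by fragment:
  CH3 → C:1 H:3
  CH2 → C:1 H:2
  CH(CH2OH) → C:2 H:4 O:1
  CH2 → C:1 H:2
  CH2 → C:1 H:2
  CH2 → C:1 H:2
  CH(OCH3) → C:2 H:4 O:1
  CH2COOH → C:2 H:3 O:2
Element totals:
  C: 11
  H: 22
  O: 4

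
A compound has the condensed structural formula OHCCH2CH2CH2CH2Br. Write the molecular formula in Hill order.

C5H9BrO

Element totals:
  C: 5
  H: 9
  Br: 1
  O: 1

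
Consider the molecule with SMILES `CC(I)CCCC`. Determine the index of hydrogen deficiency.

Atom tally by fragment:
  CH3 → C:1 H:3
  CH(I) → C:1 H:1 I:1
  CH2 → C:1 H:2
  CH2 → C:1 H:2
  CH2 → C:1 H:2
  CH3 → C:1 H:3
Element totals:
  C: 6
  H: 13
  I: 1
Molecular formula: C6H13I.
DoU = (2C + 2 + N − H − X) / 2 = (2·6 + 2 + 0 − 13 − 1) / 2 = 0.

0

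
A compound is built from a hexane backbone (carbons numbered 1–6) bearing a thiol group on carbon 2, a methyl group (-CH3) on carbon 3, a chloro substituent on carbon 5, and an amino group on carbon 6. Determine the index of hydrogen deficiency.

Atom tally by fragment:
  CH3 → C:1 H:3
  CH(SH) → C:1 H:2 S:1
  CH(CH3) → C:2 H:4
  CH2 → C:1 H:2
  CH(Cl) → C:1 H:1 Cl:1
  CH2NH2 → C:1 H:4 N:1
Element totals:
  C: 7
  H: 16
  Cl: 1
  N: 1
  S: 1
Molecular formula: C7H16ClNS.
DoU = (2C + 2 + N − H − X) / 2 = (2·7 + 2 + 1 − 16 − 1) / 2 = 0.

0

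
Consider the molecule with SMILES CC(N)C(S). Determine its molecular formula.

Atom tally by fragment:
  CH3 → C:1 H:3
  CH(NH2) → C:1 H:3 N:1
  CH2SH → C:1 H:3 S:1
Element totals:
  C: 3
  H: 9
  N: 1
  S: 1

C3H9NS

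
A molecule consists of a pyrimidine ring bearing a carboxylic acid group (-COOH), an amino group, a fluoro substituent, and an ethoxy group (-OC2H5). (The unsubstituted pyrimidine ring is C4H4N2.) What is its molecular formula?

Atom tally by fragment:
  pyrimidine ring core → C:4 H:4 N:2
  (− 4 ring H displaced by substituents)
  + COOH → C:1 H:1 O:2
  + NH2 → N:1 H:2
  + F → F:1
  + OC2H5 → C:2 H:5 O:1
Element totals:
  C: 7
  H: 8
  F: 1
  N: 3
  O: 3

C7H8FN3O3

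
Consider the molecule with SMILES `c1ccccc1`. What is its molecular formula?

C6H6

Atom tally by fragment:
  benzene ring core → C:6 H:6
Element totals:
  C: 6
  H: 6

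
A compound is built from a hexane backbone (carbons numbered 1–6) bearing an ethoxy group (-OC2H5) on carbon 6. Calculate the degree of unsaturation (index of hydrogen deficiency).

0

Atom tally by fragment:
  CH3 → C:1 H:3
  CH2 → C:1 H:2
  CH2 → C:1 H:2
  CH2 → C:1 H:2
  CH2 → C:1 H:2
  CH2OC2H5 → C:3 H:7 O:1
Element totals:
  C: 8
  H: 18
  O: 1
Molecular formula: C8H18O.
DoU = (2C + 2 + N − H − X) / 2 = (2·8 + 2 + 0 − 18 − 0) / 2 = 0.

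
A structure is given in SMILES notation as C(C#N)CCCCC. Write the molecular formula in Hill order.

C7H13N

Atom tally by fragment:
  NCCH2 → C:2 H:2 N:1
  CH2 → C:1 H:2
  CH2 → C:1 H:2
  CH2 → C:1 H:2
  CH2 → C:1 H:2
  CH3 → C:1 H:3
Element totals:
  C: 7
  H: 13
  N: 1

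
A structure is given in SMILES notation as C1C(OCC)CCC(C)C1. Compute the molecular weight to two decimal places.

142.24 g/mol

Atom tally by fragment:
  cyclohexane ring core → C:6 H:12
  (− 2 ring H displaced by substituents)
  + OC2H5 → C:2 H:5 O:1
  + CH3 → C:1 H:3
Element totals:
  C: 9
  H: 18
  O: 1
Molecular formula: C9H18O.
  M = 9(12.011) + 18(1.008) + 15.999
    = 108.099 + 18.144 + 15.999 = 142.242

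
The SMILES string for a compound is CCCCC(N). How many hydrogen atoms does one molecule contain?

13

Atom tally by fragment:
  CH3 → C:1 H:3
  CH2 → C:1 H:2
  CH2 → C:1 H:2
  CH2 → C:1 H:2
  CH2NH2 → C:1 H:4 N:1
Element totals:
  C: 5
  H: 13
  N: 1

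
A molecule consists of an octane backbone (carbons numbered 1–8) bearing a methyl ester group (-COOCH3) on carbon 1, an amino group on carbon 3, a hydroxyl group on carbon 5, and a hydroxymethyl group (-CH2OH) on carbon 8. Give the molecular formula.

C11H23NO4

Atom tally by fragment:
  CH3OOCCH2 → C:3 H:5 O:2
  CH2 → C:1 H:2
  CH(NH2) → C:1 H:3 N:1
  CH2 → C:1 H:2
  CH(OH) → C:1 H:2 O:1
  CH2 → C:1 H:2
  CH2 → C:1 H:2
  CH2CH2OH → C:2 H:5 O:1
Element totals:
  C: 11
  H: 23
  N: 1
  O: 4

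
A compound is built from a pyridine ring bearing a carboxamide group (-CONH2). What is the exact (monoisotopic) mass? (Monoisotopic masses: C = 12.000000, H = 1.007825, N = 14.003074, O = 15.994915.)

122.0480

Atom tally by fragment:
  pyridine ring core → C:5 H:5 N:1
  (− 1 ring H displaced by substituents)
  + CONH2 → C:1 H:2 O:1 N:1
Element totals:
  C: 6
  H: 6
  N: 2
  O: 1
Molecular formula: C6H6N2O.
  M = 6(12.0) + 6(1.007825) + 2(14.003074) + 15.994915
    = 72.000000 + 6.046950 + 28.006148 + 15.994915 = 122.048013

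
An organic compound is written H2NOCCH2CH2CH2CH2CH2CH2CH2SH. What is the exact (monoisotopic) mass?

175.1031

Element totals:
  C: 8
  H: 17
  N: 1
  O: 1
  S: 1
Molecular formula: C8H17NOS.
  M = 8(12.0) + 17(1.007825) + 14.003074 + 15.994915 + 31.972071
    = 96.000000 + 17.133025 + 14.003074 + 15.994915 + 31.972071 = 175.103085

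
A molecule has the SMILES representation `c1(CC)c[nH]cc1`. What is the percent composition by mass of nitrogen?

14.72%

Atom tally by fragment:
  pyrrole ring core → C:4 H:5 N:1
  (− 1 ring H displaced by substituents)
  + C2H5 → C:2 H:5
Element totals:
  C: 6
  H: 9
  N: 1
Molecular formula: C6H9N.
Molar mass = 95.145 g/mol.
Mass from N: 1 × 14.007 = 14.007 g/mol.
%N = 14.007 / 95.145 × 100 = 14.72%.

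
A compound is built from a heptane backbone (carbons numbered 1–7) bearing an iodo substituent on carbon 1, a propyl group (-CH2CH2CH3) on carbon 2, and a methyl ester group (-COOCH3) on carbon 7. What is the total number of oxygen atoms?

2

Atom tally by fragment:
  ICH2 → C:1 H:2 I:1
  CH(CH2CH2CH3) → C:4 H:8
  CH2 → C:1 H:2
  CH2 → C:1 H:2
  CH2 → C:1 H:2
  CH2 → C:1 H:2
  CH2COOCH3 → C:3 H:5 O:2
Element totals:
  C: 12
  H: 23
  I: 1
  O: 2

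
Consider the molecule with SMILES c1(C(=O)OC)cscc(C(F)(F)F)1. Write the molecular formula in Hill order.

Atom tally by fragment:
  thiophene ring core → C:4 H:4 S:1
  (− 2 ring H displaced by substituents)
  + COOCH3 → C:2 H:3 O:2
  + CF3 → C:1 F:3
Element totals:
  C: 7
  H: 5
  F: 3
  O: 2
  S: 1

C7H5F3O2S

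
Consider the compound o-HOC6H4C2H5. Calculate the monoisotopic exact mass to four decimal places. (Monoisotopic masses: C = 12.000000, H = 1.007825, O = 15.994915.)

122.0732

Atom tally by fragment:
  benzene ring core → C:6 H:6
  (− 2 ring H displaced by substituents)
  + OH → O:1 H:1
  + C2H5 → C:2 H:5
Element totals:
  C: 8
  H: 10
  O: 1
Molecular formula: C8H10O.
  M = 8(12.0) + 10(1.007825) + 15.994915
    = 96.000000 + 10.078250 + 15.994915 = 122.073165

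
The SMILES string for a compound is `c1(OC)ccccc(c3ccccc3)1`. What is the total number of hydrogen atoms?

12

Atom tally by fragment:
  benzene ring core → C:6 H:6
  (− 2 ring H displaced by substituents)
  + OCH3 → C:1 H:3 O:1
  + C6H5 → C:6 H:5
Element totals:
  C: 13
  H: 12
  O: 1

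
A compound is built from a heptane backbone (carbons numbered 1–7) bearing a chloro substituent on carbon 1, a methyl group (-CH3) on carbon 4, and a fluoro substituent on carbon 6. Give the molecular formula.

C8H16ClF

Atom tally by fragment:
  ClCH2 → C:1 H:2 Cl:1
  CH2 → C:1 H:2
  CH2 → C:1 H:2
  CH(CH3) → C:2 H:4
  CH2 → C:1 H:2
  CH(F) → C:1 H:1 F:1
  CH3 → C:1 H:3
Element totals:
  C: 8
  H: 16
  Cl: 1
  F: 1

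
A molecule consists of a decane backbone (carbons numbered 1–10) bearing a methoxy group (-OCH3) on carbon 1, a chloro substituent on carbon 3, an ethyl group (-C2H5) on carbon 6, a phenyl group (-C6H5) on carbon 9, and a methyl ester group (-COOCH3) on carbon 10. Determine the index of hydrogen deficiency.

Atom tally by fragment:
  CH3OCH2 → C:2 H:5 O:1
  CH2 → C:1 H:2
  CH(Cl) → C:1 H:1 Cl:1
  CH2 → C:1 H:2
  CH2 → C:1 H:2
  CH(C2H5) → C:3 H:6
  CH2 → C:1 H:2
  CH2 → C:1 H:2
  CH(C6H5) → C:7 H:6
  CH2COOCH3 → C:3 H:5 O:2
Element totals:
  C: 21
  H: 33
  Cl: 1
  O: 3
Molecular formula: C21H33ClO3.
DoU = (2C + 2 + N − H − X) / 2 = (2·21 + 2 + 0 − 33 − 1) / 2 = 5.

5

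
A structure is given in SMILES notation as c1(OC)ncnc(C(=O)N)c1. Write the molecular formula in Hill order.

C6H7N3O2

Atom tally by fragment:
  pyrimidine ring core → C:4 H:4 N:2
  (− 2 ring H displaced by substituents)
  + OCH3 → C:1 H:3 O:1
  + CONH2 → C:1 H:2 O:1 N:1
Element totals:
  C: 6
  H: 7
  N: 3
  O: 2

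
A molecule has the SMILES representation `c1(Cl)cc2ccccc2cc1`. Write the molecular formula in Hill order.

C10H7Cl

Atom tally by fragment:
  naphthalene ring system core → C:10 H:8
  (− 1 ring H displaced by substituents)
  + Cl → Cl:1
Element totals:
  C: 10
  H: 7
  Cl: 1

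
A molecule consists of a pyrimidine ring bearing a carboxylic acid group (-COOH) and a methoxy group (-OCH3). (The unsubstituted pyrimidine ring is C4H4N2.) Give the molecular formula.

Atom tally by fragment:
  pyrimidine ring core → C:4 H:4 N:2
  (− 2 ring H displaced by substituents)
  + COOH → C:1 H:1 O:2
  + OCH3 → C:1 H:3 O:1
Element totals:
  C: 6
  H: 6
  N: 2
  O: 3

C6H6N2O3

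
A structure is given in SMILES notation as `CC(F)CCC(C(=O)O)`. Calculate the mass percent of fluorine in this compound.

14.16%

Atom tally by fragment:
  CH3 → C:1 H:3
  CH(F) → C:1 H:1 F:1
  CH2 → C:1 H:2
  CH2 → C:1 H:2
  CH2COOH → C:2 H:3 O:2
Element totals:
  C: 6
  H: 11
  F: 1
  O: 2
Molecular formula: C6H11FO2.
Molar mass = 134.150 g/mol.
Mass from F: 1 × 18.998 = 18.998 g/mol.
%F = 18.998 / 134.150 × 100 = 14.16%.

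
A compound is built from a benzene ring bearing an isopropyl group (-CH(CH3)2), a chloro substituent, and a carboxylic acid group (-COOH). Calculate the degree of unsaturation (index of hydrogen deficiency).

5

Atom tally by fragment:
  benzene ring core → C:6 H:6
  (− 3 ring H displaced by substituents)
  + CH(CH3)2 → C:3 H:7
  + Cl → Cl:1
  + COOH → C:1 H:1 O:2
Element totals:
  C: 10
  H: 11
  Cl: 1
  O: 2
Molecular formula: C10H11ClO2.
DoU = (2C + 2 + N − H − X) / 2 = (2·10 + 2 + 0 − 11 − 1) / 2 = 5.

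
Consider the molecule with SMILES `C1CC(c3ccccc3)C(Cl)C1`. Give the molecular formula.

Atom tally by fragment:
  cyclopentane ring core → C:5 H:10
  (− 2 ring H displaced by substituents)
  + C6H5 → C:6 H:5
  + Cl → Cl:1
Element totals:
  C: 11
  H: 13
  Cl: 1

C11H13Cl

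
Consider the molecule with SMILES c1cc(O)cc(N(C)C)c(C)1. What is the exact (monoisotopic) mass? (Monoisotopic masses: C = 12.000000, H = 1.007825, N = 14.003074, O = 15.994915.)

151.0997

Atom tally by fragment:
  benzene ring core → C:6 H:6
  (− 3 ring H displaced by substituents)
  + OH → O:1 H:1
  + N(CH3)2 → N:1 C:2 H:6
  + CH3 → C:1 H:3
Element totals:
  C: 9
  H: 13
  N: 1
  O: 1
Molecular formula: C9H13NO.
  M = 9(12.0) + 13(1.007825) + 14.003074 + 15.994915
    = 108.000000 + 13.101725 + 14.003074 + 15.994915 = 151.099714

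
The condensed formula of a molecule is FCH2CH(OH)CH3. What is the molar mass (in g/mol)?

Element totals:
  C: 3
  H: 7
  F: 1
  O: 1
Molecular formula: C3H7FO.
  M = 3(12.011) + 7(1.008) + 18.998 + 15.999
    = 36.033 + 7.056 + 18.998 + 15.999 = 78.086

78.09 g/mol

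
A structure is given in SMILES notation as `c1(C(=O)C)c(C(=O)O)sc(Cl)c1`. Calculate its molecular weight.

Atom tally by fragment:
  thiophene ring core → C:4 H:4 S:1
  (− 3 ring H displaced by substituents)
  + COCH3 → C:2 H:3 O:1
  + COOH → C:1 H:1 O:2
  + Cl → Cl:1
Element totals:
  C: 7
  H: 5
  Cl: 1
  O: 3
  S: 1
Molecular formula: C7H5ClO3S.
  M = 7(12.011) + 5(1.008) + 35.45 + 3(15.999) + 32.06
    = 84.077 + 5.040 + 35.450 + 47.997 + 32.060 = 204.624

204.62 g/mol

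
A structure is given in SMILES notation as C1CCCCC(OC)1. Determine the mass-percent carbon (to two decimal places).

Atom tally by fragment:
  cyclohexane ring core → C:6 H:12
  (− 1 ring H displaced by substituents)
  + OCH3 → C:1 H:3 O:1
Element totals:
  C: 7
  H: 14
  O: 1
Molecular formula: C7H14O.
Molar mass = 114.188 g/mol.
Mass from C: 7 × 12.011 = 84.077 g/mol.
%C = 84.077 / 114.188 × 100 = 73.63%.

73.63%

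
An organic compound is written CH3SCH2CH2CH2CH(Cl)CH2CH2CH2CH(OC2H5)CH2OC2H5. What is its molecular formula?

Atom tally by fragment:
  CH3SCH2 → C:2 H:5 S:1
  CH2 → C:1 H:2
  CH2 → C:1 H:2
  CH(Cl) → C:1 H:1 Cl:1
  CH2 → C:1 H:2
  CH2 → C:1 H:2
  CH2 → C:1 H:2
  CH(OC2H5) → C:3 H:6 O:1
  CH2OC2H5 → C:3 H:7 O:1
Element totals:
  C: 14
  H: 29
  Cl: 1
  O: 2
  S: 1

C14H29ClO2S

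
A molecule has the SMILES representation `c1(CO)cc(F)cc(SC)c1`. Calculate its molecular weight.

Atom tally by fragment:
  benzene ring core → C:6 H:6
  (− 3 ring H displaced by substituents)
  + CH2OH → C:1 H:3 O:1
  + F → F:1
  + SCH3 → C:1 H:3 S:1
Element totals:
  C: 8
  H: 9
  F: 1
  O: 1
  S: 1
Molecular formula: C8H9FOS.
  M = 8(12.011) + 9(1.008) + 18.998 + 15.999 + 32.06
    = 96.088 + 9.072 + 18.998 + 15.999 + 32.060 = 172.217

172.22 g/mol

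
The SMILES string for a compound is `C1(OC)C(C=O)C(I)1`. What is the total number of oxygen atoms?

2

Atom tally by fragment:
  cyclopropane ring core → C:3 H:6
  (− 3 ring H displaced by substituents)
  + OCH3 → C:1 H:3 O:1
  + CHO → C:1 H:1 O:1
  + I → I:1
Element totals:
  C: 5
  H: 7
  I: 1
  O: 2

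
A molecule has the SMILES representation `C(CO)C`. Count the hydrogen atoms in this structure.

Atom tally by fragment:
  HOCH2CH2 → C:2 H:5 O:1
  CH3 → C:1 H:3
Element totals:
  C: 3
  H: 8
  O: 1

8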